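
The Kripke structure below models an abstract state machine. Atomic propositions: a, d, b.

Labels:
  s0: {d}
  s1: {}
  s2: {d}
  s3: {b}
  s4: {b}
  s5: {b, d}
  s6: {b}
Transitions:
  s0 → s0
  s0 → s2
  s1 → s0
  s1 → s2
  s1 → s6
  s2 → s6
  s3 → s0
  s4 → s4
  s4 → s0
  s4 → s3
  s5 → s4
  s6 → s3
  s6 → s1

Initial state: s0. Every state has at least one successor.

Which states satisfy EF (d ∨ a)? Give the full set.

{s0, s1, s2, s3, s4, s5, s6}

States satisfying d ∨ a: {s0, s2, s5}.
States satisfying EF (d ∨ a): {s0, s1, s2, s3, s4, s5, s6}.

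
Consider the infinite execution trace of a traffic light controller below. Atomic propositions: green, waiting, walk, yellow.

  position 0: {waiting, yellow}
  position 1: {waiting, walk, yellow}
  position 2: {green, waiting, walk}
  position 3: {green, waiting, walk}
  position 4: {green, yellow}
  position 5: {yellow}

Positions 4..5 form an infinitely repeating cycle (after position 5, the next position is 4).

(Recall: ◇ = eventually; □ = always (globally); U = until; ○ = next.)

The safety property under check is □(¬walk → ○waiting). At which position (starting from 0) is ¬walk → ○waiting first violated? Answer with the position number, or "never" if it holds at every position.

Check ¬walk → ○waiting at each position in order: 0 ✓, 1 ✓, 2 ✓, 3 ✓.
At position 4 the labels are {green, yellow} and the next position 5 has {yellow}, so ¬walk → ○waiting is false there. This is the first violation.

4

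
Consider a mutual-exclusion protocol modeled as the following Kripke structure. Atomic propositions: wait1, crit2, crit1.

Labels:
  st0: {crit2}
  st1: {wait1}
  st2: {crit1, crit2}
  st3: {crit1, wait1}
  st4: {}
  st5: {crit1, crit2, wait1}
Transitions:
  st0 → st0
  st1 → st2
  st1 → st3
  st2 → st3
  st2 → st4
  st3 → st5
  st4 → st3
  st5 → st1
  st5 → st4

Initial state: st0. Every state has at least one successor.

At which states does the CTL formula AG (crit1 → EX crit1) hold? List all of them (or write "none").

{st0}

States satisfying crit1 → EX crit1: {st0, st1, st2, st3, st4}.
States satisfying AG (crit1 → EX crit1): {st0}.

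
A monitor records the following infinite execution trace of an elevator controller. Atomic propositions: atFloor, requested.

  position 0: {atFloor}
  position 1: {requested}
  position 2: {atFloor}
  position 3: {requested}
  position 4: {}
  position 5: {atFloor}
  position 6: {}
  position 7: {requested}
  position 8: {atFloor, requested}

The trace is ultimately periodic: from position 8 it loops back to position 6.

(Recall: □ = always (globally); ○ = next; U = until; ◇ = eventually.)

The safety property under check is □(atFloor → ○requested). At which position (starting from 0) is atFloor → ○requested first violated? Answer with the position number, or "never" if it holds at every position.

5

Check atFloor → ○requested at each position in order: 0 ✓, 1 ✓, 2 ✓, 3 ✓, 4 ✓.
At position 5 the labels are {atFloor} and the next position 6 has {}, so atFloor → ○requested is false there. This is the first violation.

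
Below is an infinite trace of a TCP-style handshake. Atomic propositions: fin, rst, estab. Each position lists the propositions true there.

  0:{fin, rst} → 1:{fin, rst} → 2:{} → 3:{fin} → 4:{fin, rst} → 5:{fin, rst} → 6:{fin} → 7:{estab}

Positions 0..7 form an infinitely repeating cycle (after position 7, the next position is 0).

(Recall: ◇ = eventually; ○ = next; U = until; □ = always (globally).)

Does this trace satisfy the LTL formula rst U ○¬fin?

Walking from position 0: ○¬fin first holds at position 1, and rst holds at every earlier position along the way, so rst U ○¬fin holds.

Holds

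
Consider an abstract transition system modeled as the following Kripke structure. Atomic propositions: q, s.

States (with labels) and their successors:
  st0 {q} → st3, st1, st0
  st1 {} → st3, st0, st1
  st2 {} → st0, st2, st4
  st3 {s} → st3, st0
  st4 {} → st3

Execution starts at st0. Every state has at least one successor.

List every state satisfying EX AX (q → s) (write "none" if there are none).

States satisfying AX (q → s): {st4}.
States satisfying EX AX (q → s): {st2}.

{st2}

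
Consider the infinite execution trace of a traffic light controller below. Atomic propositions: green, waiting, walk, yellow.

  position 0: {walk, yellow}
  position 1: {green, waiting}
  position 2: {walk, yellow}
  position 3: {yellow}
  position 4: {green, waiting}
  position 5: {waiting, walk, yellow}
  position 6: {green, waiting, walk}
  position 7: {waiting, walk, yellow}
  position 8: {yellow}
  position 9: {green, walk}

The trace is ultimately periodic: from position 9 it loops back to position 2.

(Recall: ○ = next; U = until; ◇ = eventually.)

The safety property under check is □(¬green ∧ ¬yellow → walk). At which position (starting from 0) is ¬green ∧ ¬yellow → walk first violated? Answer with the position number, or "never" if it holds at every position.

never

¬green ∧ ¬yellow → walk holds at every position 0..9, and those are all the positions the trace ever visits, so the invariant □(¬green ∧ ¬yellow → walk) is never violated.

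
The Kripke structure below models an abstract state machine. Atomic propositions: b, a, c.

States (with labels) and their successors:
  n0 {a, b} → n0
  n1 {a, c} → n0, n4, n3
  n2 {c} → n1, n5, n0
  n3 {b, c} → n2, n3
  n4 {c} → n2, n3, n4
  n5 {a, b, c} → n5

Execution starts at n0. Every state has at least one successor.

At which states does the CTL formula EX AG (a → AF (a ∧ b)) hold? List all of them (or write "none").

{n0, n1, n2, n5}

States satisfying AG (a → AF (a ∧ b)): {n0, n5}.
States satisfying EX AG (a → AF (a ∧ b)): {n0, n1, n2, n5}.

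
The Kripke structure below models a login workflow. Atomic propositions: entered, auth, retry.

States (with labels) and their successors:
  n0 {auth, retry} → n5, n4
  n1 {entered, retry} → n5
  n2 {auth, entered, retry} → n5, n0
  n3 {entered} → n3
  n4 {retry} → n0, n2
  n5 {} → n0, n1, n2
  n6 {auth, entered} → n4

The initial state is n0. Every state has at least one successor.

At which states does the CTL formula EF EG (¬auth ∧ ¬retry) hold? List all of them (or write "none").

States satisfying EG (¬auth ∧ ¬retry): {n3}.
States satisfying EF EG (¬auth ∧ ¬retry): {n3}.

{n3}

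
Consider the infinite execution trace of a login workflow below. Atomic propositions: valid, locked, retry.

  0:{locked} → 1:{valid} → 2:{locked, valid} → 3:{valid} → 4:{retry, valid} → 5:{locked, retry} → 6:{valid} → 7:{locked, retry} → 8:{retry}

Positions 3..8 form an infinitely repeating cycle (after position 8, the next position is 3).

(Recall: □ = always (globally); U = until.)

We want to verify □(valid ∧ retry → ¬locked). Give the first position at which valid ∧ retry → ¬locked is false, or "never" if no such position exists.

valid ∧ retry → ¬locked holds at every position 0..8, and those are all the positions the trace ever visits, so the invariant □(valid ∧ retry → ¬locked) is never violated.

never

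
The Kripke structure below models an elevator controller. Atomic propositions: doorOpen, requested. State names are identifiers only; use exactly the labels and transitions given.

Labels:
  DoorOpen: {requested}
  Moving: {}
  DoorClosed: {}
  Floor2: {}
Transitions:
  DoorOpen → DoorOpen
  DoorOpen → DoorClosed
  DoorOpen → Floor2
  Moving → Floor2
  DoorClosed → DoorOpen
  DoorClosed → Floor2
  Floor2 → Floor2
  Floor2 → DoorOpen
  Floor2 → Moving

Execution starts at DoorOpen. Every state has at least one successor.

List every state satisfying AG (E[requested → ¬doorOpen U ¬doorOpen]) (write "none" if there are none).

States satisfying E[requested → ¬doorOpen U ¬doorOpen]: {DoorOpen, Moving, DoorClosed, Floor2}.
States satisfying AG (E[requested → ¬doorOpen U ¬doorOpen]): {DoorOpen, Moving, DoorClosed, Floor2}.

{DoorOpen, Moving, DoorClosed, Floor2}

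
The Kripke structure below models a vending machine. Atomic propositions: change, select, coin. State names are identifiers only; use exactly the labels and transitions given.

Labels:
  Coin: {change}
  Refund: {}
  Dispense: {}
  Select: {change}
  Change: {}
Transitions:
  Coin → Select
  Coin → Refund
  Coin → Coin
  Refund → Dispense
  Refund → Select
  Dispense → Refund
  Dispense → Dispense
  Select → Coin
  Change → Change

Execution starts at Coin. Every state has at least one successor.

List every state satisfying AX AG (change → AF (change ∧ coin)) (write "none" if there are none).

{Change}

States satisfying AG (change → AF (change ∧ coin)): {Change}.
States satisfying AX AG (change → AF (change ∧ coin)): {Change}.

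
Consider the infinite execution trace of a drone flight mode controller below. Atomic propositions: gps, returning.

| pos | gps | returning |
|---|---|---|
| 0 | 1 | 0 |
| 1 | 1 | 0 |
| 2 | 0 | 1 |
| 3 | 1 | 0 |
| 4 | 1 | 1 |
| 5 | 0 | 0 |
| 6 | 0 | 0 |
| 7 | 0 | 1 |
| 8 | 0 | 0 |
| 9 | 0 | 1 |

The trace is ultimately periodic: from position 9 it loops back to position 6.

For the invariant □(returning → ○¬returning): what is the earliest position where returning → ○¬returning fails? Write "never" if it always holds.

never

returning → ○¬returning holds at every position 0..9, and those are all the positions the trace ever visits, so the invariant □(returning → ○¬returning) is never violated.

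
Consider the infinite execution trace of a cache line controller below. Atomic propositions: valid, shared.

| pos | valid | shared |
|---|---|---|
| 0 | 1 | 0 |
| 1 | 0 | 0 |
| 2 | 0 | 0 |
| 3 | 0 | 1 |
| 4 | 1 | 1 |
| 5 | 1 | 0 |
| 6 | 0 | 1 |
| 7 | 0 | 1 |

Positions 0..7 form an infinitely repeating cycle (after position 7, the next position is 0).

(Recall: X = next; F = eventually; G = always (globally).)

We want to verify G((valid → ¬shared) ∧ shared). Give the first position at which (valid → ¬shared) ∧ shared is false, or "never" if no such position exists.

0

At position 0 the labels are {valid}, so (valid → ¬shared) ∧ shared is false there. This is the first violation.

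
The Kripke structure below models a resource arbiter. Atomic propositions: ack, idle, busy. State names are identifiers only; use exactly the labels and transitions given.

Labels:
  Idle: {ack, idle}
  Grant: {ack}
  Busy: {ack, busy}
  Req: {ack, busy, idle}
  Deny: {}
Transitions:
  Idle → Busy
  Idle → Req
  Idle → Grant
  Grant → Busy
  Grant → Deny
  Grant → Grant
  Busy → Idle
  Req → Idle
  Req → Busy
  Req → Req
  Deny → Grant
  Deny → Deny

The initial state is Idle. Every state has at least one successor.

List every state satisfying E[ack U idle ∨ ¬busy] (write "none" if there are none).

States satisfying ack: {Idle, Grant, Busy, Req}.
States satisfying idle ∨ ¬busy: {Idle, Grant, Req, Deny}.
States satisfying E[ack U idle ∨ ¬busy]: {Idle, Grant, Busy, Req, Deny}.

{Idle, Grant, Busy, Req, Deny}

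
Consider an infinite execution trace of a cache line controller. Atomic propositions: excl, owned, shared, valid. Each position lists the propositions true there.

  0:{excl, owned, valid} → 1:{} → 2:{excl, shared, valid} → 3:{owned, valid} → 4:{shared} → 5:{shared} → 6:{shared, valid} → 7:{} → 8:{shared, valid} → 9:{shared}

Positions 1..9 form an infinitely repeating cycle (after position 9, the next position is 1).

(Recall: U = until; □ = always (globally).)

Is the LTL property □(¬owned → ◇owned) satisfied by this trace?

¬owned → ◇owned holds at every position 0..9, and those are all positions ever visited, so □(¬owned → ◇owned) holds.
Positions where ¬owned holds: 1, 2, 4, 5, 6, 7, 8, 9.
Check ◇owned at each: 1→ok, 2→ok, 4→ok, 5→ok, 6→ok, 7→ok, 8→ok, 9→ok.

Holds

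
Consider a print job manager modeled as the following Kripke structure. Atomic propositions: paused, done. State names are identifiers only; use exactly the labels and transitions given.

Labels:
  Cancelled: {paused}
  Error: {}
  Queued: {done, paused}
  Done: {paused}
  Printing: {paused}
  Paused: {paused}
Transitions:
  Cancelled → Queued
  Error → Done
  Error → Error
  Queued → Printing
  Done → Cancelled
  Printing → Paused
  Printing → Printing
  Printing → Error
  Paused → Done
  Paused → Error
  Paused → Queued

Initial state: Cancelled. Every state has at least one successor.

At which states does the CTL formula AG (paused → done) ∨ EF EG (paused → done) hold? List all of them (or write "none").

States satisfying paused → done: {Error, Queued}.
States satisfying AG (paused → done): ∅.
States satisfying EG (paused → done): {Error}.
States satisfying EF EG (paused → done): {Cancelled, Error, Queued, Done, Printing, Paused}.
States satisfying AG (paused → done) ∨ EF EG (paused → done): {Cancelled, Error, Queued, Done, Printing, Paused}.

{Cancelled, Error, Queued, Done, Printing, Paused}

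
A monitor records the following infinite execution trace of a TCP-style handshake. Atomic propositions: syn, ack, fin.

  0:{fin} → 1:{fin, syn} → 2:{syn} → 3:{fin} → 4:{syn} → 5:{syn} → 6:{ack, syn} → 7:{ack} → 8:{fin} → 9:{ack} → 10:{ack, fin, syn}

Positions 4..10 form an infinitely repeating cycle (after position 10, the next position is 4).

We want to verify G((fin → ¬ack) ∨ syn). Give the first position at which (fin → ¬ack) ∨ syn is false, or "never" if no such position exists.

never

(fin → ¬ack) ∨ syn holds at every position 0..10, and those are all the positions the trace ever visits, so the invariant G((fin → ¬ack) ∨ syn) is never violated.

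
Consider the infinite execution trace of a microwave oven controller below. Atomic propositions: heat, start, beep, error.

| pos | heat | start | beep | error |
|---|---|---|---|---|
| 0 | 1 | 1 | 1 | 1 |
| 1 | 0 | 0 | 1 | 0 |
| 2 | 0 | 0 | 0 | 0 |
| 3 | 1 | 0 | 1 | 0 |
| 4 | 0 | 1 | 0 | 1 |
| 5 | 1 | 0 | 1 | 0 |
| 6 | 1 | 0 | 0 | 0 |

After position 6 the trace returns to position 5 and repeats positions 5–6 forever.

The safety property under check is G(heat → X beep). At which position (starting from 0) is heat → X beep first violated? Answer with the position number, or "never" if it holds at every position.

3

Check heat → X beep at each position in order: 0 ✓, 1 ✓, 2 ✓.
At position 3 the labels are {beep, heat} and the next position 4 has {error, start}, so heat → X beep is false there. This is the first violation.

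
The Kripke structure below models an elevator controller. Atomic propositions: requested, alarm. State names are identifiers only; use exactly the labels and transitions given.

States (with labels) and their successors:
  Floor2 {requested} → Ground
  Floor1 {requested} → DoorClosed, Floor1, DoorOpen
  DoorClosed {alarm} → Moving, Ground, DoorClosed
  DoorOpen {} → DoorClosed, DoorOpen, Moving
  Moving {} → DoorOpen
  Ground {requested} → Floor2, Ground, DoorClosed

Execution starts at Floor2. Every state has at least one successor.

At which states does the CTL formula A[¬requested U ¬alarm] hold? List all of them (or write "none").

{Floor2, Floor1, DoorOpen, Moving, Ground}

States satisfying ¬requested: {DoorClosed, DoorOpen, Moving}.
States satisfying ¬alarm: {Floor2, Floor1, DoorOpen, Moving, Ground}.
States satisfying A[¬requested U ¬alarm]: {Floor2, Floor1, DoorOpen, Moving, Ground}.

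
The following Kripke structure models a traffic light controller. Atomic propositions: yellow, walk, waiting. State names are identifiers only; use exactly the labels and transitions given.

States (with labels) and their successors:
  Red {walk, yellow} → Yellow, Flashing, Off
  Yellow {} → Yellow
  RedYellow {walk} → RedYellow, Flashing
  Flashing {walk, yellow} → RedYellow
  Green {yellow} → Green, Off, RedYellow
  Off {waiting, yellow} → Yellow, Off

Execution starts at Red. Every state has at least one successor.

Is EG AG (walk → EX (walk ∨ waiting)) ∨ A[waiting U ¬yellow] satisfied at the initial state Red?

Satisfied

States satisfying AG (walk → EX (walk ∨ waiting)): {Red, Yellow, RedYellow, Flashing, Green, Off}.
States satisfying EG AG (walk → EX (walk ∨ waiting)): {Red, Yellow, RedYellow, Flashing, Green, Off}.
States satisfying waiting: {Off}.
States satisfying ¬yellow: {Yellow, RedYellow}.
States satisfying A[waiting U ¬yellow]: {Yellow, RedYellow}.
States satisfying EG AG (walk → EX (walk ∨ waiting)) ∨ A[waiting U ¬yellow]: {Red, Yellow, RedYellow, Flashing, Green, Off}.
Red ∈ Sat(EG AG (walk → EX (walk ∨ waiting)) ∨ A[waiting U ¬yellow]).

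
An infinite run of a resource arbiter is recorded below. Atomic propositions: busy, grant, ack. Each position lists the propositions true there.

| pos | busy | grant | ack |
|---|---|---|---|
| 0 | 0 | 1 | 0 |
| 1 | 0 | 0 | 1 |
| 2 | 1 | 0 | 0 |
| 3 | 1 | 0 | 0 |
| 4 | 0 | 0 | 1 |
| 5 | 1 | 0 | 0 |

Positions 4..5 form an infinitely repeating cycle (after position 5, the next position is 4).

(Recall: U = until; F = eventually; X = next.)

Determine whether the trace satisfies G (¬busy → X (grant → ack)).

Yes

¬busy → X (grant → ack) holds at every position 0..5, and those are all positions ever visited, so G (¬busy → X (grant → ack)) holds.
Positions where ¬busy holds: 0, 1, 4.
Check X (grant → ack) at each: 0→ok, 1→ok, 4→ok.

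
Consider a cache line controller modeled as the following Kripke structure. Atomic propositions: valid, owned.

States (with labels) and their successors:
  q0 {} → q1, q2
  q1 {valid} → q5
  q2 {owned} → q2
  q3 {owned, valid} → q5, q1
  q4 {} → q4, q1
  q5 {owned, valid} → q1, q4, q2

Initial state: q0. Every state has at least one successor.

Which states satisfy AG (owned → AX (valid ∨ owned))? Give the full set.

{q2}

States satisfying owned → AX (valid ∨ owned): {q0, q1, q2, q3, q4}.
States satisfying AG (owned → AX (valid ∨ owned)): {q2}.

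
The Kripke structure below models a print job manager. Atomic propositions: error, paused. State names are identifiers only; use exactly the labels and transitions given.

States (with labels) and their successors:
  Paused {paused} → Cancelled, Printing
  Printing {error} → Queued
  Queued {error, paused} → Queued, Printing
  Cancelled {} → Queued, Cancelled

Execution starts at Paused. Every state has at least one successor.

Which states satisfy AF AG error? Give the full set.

States satisfying AG error: {Printing, Queued}.
States satisfying AF AG error: {Printing, Queued}.

{Printing, Queued}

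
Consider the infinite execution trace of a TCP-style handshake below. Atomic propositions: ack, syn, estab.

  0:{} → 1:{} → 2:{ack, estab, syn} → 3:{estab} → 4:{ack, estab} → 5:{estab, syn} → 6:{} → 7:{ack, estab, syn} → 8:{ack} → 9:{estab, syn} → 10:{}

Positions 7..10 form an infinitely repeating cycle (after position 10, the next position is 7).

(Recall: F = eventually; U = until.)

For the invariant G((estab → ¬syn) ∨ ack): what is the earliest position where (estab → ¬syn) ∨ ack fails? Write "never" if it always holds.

Check (estab → ¬syn) ∨ ack at each position in order: 0 ✓, 1 ✓, 2 ✓, 3 ✓, 4 ✓.
At position 5 the labels are {estab, syn}, so (estab → ¬syn) ∨ ack is false there. This is the first violation.

5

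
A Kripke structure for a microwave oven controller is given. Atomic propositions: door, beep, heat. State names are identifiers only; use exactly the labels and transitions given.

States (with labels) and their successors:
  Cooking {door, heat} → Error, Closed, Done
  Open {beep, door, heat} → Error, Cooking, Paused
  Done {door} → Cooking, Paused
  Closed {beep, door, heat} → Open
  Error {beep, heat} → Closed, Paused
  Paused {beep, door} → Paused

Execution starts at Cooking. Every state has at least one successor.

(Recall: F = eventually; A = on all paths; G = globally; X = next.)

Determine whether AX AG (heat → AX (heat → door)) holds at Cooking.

States satisfying AG (heat → AX (heat → door)): {Paused}.
States satisfying AX AG (heat → AX (heat → door)): {Paused}.
Cooking ∉ Sat(AX AG (heat → AX (heat → door))).

Violated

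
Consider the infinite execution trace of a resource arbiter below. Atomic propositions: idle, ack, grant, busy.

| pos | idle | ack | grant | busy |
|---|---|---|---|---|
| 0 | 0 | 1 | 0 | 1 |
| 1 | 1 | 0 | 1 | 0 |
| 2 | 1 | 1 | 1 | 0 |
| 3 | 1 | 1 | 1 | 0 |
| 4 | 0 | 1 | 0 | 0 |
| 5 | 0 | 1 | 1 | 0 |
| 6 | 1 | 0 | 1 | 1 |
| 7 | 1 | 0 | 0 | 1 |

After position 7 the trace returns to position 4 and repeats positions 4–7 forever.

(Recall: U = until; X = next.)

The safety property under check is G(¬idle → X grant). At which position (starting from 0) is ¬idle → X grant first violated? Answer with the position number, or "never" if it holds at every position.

never

¬idle → X grant holds at every position 0..7, and those are all the positions the trace ever visits, so the invariant G(¬idle → X grant) is never violated.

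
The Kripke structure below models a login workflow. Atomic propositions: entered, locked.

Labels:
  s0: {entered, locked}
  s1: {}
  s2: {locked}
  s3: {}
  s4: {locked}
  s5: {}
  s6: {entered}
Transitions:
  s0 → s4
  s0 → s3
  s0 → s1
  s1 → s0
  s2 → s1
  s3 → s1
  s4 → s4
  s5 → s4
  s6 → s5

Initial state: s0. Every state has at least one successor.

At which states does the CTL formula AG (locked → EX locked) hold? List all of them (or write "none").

{s0, s1, s3, s4, s5, s6}

States satisfying locked → EX locked: {s0, s1, s3, s4, s5, s6}.
States satisfying AG (locked → EX locked): {s0, s1, s3, s4, s5, s6}.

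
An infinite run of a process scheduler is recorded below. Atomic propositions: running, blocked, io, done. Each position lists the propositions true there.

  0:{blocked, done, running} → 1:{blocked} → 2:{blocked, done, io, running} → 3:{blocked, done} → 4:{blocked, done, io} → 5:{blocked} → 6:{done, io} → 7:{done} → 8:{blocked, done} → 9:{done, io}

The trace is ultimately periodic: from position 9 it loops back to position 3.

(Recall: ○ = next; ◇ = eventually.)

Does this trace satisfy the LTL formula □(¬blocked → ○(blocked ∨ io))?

¬blocked → ○(blocked ∨ io) must hold at every position from 0 onward. It fails at position 6, so □(¬blocked → ○(blocked ∨ io)) is false.
Positions where ¬blocked holds: 6, 7, 9.
Check ○(blocked ∨ io) at each: 6→fails, 7→ok, 9→ok.

No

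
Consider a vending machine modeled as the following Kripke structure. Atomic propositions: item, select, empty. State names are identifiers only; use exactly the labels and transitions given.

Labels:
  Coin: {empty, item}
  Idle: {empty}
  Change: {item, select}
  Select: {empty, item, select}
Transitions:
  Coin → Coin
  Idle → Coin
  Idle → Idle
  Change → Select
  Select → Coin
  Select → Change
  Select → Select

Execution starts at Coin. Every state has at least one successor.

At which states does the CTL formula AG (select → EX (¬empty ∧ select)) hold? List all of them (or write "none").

States satisfying select → EX (¬empty ∧ select): {Coin, Idle, Select}.
States satisfying AG (select → EX (¬empty ∧ select)): {Coin, Idle}.

{Coin, Idle}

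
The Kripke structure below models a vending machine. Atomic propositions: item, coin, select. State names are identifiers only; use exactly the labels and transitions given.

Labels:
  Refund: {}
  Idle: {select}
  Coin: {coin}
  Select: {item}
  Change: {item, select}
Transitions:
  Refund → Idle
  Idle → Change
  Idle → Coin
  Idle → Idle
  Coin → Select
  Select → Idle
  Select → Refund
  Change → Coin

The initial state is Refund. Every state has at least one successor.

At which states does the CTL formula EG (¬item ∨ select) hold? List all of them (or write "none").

States satisfying ¬item ∨ select: {Refund, Idle, Coin, Change}.
States satisfying EG (¬item ∨ select): {Refund, Idle}.

{Refund, Idle}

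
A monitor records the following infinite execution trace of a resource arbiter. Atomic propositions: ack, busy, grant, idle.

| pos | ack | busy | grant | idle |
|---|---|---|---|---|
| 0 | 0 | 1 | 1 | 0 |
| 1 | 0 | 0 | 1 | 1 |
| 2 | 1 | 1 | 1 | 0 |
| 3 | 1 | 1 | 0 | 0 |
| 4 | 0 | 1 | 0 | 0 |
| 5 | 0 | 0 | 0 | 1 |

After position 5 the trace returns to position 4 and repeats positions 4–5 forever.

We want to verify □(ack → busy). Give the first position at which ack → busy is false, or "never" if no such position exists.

ack → busy holds at every position 0..5, and those are all the positions the trace ever visits, so the invariant □(ack → busy) is never violated.

never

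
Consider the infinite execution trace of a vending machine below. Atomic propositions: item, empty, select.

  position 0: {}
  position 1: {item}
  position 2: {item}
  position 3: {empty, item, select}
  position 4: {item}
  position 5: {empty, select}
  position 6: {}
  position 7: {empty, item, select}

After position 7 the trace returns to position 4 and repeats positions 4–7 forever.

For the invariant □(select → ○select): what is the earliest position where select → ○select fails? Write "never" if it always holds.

Check select → ○select at each position in order: 0 ✓, 1 ✓, 2 ✓.
At position 3 the labels are {empty, item, select} and the next position 4 has {item}, so select → ○select is false there. This is the first violation.

3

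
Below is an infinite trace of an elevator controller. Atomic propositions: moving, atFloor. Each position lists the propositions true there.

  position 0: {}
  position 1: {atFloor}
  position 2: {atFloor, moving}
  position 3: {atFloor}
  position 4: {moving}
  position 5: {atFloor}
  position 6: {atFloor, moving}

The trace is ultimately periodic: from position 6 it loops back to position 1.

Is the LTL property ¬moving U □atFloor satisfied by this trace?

Walking from position 0: at position 2, □atFloor has not yet held and ¬moving fails, so ¬moving U □atFloor is false.

Violated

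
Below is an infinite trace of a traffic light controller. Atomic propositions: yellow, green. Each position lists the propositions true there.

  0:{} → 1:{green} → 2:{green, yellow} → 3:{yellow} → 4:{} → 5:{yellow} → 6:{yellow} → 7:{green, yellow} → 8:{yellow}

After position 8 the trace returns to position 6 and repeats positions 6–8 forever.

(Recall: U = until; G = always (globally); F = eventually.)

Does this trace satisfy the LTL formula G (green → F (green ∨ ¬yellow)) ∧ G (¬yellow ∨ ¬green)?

Violated

green → F (green ∨ ¬yellow) holds at every position 0..8, and those are all positions ever visited, so G (green → F (green ∨ ¬yellow)) holds.
Positions where green holds: 1, 2, 7.
Check F (green ∨ ¬yellow) at each: 1→ok, 2→ok, 7→ok.
¬yellow ∨ ¬green must hold at every position from 0 onward. It fails at position 2, so G (¬yellow ∨ ¬green) is false.
At position 0: G (green → F (green ∨ ¬yellow)) is true; G (¬yellow ∨ ¬green) is false; so G (green → F (green ∨ ¬yellow)) ∧ G (¬yellow ∨ ¬green) is false.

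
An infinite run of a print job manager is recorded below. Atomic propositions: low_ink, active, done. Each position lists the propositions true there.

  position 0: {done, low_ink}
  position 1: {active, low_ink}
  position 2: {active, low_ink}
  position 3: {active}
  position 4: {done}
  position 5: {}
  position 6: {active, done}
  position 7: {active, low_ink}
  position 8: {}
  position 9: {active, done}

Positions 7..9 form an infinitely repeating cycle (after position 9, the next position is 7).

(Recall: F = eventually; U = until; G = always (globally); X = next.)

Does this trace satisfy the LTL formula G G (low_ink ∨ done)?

G (low_ink ∨ done) must hold at every position from 0 onward. It fails at position 0, so G G (low_ink ∨ done) is false.

No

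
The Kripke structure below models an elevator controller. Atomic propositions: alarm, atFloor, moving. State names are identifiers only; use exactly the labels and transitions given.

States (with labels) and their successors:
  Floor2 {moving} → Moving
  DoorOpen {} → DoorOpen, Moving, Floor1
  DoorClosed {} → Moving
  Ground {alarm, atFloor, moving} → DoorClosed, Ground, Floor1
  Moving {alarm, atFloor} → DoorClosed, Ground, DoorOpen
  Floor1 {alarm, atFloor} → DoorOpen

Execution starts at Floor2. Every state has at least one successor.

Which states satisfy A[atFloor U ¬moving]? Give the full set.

{DoorOpen, DoorClosed, Moving, Floor1}

States satisfying atFloor: {Ground, Moving, Floor1}.
States satisfying ¬moving: {DoorOpen, DoorClosed, Moving, Floor1}.
States satisfying A[atFloor U ¬moving]: {DoorOpen, DoorClosed, Moving, Floor1}.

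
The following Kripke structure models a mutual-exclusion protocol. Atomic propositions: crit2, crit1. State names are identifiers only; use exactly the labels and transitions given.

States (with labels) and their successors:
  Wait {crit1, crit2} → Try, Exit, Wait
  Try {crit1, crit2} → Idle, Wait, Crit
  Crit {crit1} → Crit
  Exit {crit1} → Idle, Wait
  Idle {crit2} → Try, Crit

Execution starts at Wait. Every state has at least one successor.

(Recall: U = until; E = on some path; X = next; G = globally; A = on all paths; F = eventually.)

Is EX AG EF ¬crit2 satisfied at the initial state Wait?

Yes

States satisfying AG EF ¬crit2: {Wait, Try, Crit, Exit, Idle}.
States satisfying EX AG EF ¬crit2: {Wait, Try, Crit, Exit, Idle}.
Wait ∈ Sat(EX AG EF ¬crit2).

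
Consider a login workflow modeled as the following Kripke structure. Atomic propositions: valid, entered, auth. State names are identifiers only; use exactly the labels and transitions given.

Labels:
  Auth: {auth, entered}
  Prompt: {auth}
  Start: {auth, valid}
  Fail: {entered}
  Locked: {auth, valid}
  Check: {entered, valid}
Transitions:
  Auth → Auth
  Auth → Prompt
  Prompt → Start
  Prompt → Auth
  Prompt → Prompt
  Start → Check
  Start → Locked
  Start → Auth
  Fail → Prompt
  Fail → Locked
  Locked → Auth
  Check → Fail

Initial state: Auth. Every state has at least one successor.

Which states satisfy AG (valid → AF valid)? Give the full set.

{Auth, Prompt, Start, Fail, Locked, Check}

States satisfying valid → AF valid: {Auth, Prompt, Start, Fail, Locked, Check}.
States satisfying AG (valid → AF valid): {Auth, Prompt, Start, Fail, Locked, Check}.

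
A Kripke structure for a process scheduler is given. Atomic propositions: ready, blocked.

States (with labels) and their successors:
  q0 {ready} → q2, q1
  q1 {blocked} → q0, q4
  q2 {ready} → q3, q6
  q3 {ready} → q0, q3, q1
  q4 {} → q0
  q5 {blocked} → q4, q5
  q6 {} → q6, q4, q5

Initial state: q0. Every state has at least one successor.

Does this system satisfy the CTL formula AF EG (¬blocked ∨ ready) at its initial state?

States satisfying EG (¬blocked ∨ ready): {q0, q2, q3, q4, q6}.
States satisfying AF EG (¬blocked ∨ ready): {q0, q1, q2, q3, q4, q6}.
q0 ∈ Sat(AF EG (¬blocked ∨ ready)).

Holds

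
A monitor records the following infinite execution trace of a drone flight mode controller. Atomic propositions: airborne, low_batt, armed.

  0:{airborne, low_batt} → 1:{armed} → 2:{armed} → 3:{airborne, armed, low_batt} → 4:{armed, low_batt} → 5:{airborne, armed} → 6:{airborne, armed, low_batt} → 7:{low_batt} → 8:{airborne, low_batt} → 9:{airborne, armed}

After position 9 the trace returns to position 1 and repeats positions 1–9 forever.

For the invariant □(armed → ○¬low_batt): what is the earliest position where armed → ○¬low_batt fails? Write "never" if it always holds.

Check armed → ○¬low_batt at each position in order: 0 ✓, 1 ✓.
At position 2 the labels are {armed} and the next position 3 has {airborne, armed, low_batt}, so armed → ○¬low_batt is false there. This is the first violation.

2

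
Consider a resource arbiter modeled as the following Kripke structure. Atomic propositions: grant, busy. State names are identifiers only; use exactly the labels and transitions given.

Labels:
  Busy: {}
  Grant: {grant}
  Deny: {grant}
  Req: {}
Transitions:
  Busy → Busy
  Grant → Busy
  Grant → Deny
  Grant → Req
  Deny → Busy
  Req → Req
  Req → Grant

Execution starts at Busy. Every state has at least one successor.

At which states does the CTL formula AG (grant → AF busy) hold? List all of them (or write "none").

{Busy}

States satisfying grant → AF busy: {Busy, Req}.
States satisfying AG (grant → AF busy): {Busy}.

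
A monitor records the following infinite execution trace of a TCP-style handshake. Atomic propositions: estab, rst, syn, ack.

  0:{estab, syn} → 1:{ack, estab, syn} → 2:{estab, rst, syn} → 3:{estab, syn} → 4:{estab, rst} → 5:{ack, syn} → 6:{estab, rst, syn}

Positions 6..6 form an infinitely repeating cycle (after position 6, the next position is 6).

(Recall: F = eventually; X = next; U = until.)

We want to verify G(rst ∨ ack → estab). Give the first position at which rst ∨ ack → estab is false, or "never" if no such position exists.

Check rst ∨ ack → estab at each position in order: 0 ✓, 1 ✓, 2 ✓, 3 ✓, 4 ✓.
At position 5 the labels are {ack, syn}, so rst ∨ ack → estab is false there. This is the first violation.

5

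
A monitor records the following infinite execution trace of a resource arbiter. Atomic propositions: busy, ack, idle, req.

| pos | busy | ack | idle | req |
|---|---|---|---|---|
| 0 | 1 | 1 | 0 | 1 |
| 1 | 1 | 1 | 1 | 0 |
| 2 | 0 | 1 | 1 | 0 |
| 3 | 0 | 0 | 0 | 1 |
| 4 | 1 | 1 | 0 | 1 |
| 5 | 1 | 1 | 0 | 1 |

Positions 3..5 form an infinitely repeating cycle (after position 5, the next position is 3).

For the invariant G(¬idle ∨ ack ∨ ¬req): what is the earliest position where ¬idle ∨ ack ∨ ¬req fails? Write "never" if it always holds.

never

¬idle ∨ ack ∨ ¬req holds at every position 0..5, and those are all the positions the trace ever visits, so the invariant G(¬idle ∨ ack ∨ ¬req) is never violated.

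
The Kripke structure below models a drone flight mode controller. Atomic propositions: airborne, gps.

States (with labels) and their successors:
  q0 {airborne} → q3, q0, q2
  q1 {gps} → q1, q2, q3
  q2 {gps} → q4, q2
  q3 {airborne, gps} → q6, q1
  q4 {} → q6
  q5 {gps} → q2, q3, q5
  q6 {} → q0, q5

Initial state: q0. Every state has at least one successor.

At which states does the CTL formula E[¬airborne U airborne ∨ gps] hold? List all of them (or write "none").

{q0, q1, q2, q3, q4, q5, q6}

States satisfying ¬airborne: {q1, q2, q4, q5, q6}.
States satisfying airborne ∨ gps: {q0, q1, q2, q3, q5}.
States satisfying E[¬airborne U airborne ∨ gps]: {q0, q1, q2, q3, q4, q5, q6}.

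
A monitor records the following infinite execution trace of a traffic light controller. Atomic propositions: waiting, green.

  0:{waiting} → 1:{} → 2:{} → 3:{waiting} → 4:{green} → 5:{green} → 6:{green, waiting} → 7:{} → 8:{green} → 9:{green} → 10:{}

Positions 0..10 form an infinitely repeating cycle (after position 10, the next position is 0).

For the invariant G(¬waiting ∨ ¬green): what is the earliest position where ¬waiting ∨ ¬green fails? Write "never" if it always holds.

Check ¬waiting ∨ ¬green at each position in order: 0 ✓, 1 ✓, 2 ✓, 3 ✓, 4 ✓, 5 ✓.
At position 6 the labels are {green, waiting}, so ¬waiting ∨ ¬green is false there. This is the first violation.

6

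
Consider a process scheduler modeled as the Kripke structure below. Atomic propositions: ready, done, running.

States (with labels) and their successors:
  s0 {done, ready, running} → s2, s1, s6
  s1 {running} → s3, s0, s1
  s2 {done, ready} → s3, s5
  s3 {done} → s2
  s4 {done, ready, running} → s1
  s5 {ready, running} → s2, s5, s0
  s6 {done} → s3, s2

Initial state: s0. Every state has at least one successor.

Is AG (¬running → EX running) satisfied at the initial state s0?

States satisfying ¬running → EX running: {s0, s1, s2, s4, s5}.
States satisfying AG (¬running → EX running): ∅.
s3 is reachable from s0 and violates ¬running → EX running, so AG fails at s0.
s0 ∉ Sat(AG (¬running → EX running)).

Does not hold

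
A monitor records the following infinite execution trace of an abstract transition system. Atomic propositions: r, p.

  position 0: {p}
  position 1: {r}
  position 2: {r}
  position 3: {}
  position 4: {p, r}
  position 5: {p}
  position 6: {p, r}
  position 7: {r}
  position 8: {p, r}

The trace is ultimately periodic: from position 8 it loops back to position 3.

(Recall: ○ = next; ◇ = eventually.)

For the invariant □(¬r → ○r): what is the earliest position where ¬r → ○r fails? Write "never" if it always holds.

never

¬r → ○r holds at every position 0..8, and those are all the positions the trace ever visits, so the invariant □(¬r → ○r) is never violated.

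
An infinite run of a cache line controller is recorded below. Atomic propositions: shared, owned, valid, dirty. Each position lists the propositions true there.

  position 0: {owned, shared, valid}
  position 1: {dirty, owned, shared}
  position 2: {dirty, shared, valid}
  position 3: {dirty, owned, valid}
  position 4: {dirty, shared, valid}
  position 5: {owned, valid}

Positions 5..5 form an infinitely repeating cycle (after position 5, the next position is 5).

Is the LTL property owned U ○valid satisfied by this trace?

Walking from position 0: ○valid first holds at position 1, and owned holds at every earlier position along the way, so owned U ○valid holds.

Holds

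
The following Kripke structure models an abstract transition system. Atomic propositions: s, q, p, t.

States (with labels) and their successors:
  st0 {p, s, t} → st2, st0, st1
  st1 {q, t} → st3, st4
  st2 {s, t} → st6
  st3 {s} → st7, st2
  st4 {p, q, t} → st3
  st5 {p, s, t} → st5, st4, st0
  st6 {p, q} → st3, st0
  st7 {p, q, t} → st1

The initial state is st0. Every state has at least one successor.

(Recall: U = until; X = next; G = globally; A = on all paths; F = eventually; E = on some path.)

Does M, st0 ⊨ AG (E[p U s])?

States satisfying E[p U s]: {st0, st2, st3, st4, st5, st6}.
States satisfying AG (E[p U s]): ∅.
st1 is reachable from st0 and violates E[p U s], so AG fails at st0.
st0 ∉ Sat(AG (E[p U s])).

No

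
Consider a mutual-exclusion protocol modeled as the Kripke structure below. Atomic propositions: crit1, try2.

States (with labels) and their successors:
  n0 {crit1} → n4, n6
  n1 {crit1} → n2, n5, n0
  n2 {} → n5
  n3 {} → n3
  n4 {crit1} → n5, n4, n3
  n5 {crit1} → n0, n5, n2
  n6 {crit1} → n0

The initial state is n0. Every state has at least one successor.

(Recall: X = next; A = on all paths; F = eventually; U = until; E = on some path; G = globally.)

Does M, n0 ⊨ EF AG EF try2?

Violated

States satisfying AG EF try2: ∅.
States satisfying EF AG EF try2: ∅.
No suitable path/successor from n0 witnesses the formula.
n0 ∉ Sat(EF AG EF try2).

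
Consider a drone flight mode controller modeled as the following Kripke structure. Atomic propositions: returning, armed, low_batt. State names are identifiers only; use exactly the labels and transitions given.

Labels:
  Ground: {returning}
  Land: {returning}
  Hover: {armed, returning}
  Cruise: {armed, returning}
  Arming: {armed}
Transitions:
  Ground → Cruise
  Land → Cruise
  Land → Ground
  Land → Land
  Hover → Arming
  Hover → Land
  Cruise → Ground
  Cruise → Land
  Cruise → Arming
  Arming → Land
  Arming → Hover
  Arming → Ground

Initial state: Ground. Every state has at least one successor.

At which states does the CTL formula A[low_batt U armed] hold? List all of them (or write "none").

{Hover, Cruise, Arming}

States satisfying low_batt: ∅.
States satisfying armed: {Hover, Cruise, Arming}.
States satisfying A[low_batt U armed]: {Hover, Cruise, Arming}.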